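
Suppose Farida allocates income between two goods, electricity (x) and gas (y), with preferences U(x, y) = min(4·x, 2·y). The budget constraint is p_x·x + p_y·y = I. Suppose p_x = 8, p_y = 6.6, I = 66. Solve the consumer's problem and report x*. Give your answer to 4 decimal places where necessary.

x* = 3.1132

With perfect complements, no substitution: consume in ratio x:y = 2:4.
Budget: p_x·x + p_y·2·x = I, so (2·p_x + 4·p_y)·x = 2·I.
Demand: x*(p_x,p_y,I) = 2·I/(2·p_x + 4·p_y), y* = 4·I/(2·p_x + 4·p_y).
Here 2·8 + 4·6.6 = 42.4, giving x* = 3.1132.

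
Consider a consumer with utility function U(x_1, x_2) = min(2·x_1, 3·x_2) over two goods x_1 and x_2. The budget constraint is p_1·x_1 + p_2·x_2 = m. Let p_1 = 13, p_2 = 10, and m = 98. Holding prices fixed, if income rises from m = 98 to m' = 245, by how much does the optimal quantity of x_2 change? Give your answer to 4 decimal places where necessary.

Here 3·13 + 2·10 = 59, giving x_2* = 3.322.
At m' = 245: x_2* = 8.3051. Change: 8.3051 − 3.322 = 4.9831.

Δx_2* = 4.9831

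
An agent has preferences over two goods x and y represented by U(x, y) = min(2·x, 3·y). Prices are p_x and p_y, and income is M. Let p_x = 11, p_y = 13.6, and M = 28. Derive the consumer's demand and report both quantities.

x* = 1.3953, y* = 0.9302

With perfect complements, no substitution: consume in ratio x:y = 3:2.
Budget: p_x·x + p_y·(2/3)·x = M, so (3·p_x + 2·p_y)·x = 3·M.
Demand: x*(p_x,p_y,M) = 3·M/(3·p_x + 2·p_y), y* = 2·M/(3·p_x + 2·p_y).
Here 3·11 + 2·13.6 = 60.2, giving x* = 1.3953 and y* = 0.9302.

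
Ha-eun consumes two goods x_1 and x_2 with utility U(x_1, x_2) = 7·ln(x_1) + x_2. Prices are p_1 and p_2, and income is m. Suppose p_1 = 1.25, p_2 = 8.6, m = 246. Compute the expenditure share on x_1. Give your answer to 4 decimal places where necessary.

MU_x_1 = 7/x_1, MU_x_2 = 1. Tangency: 7/x_1 = p_1/p_2.
So x_1*(p_1,p_2) = 7·p_2/p_1, independent of income; and x_2* = (m − 7·p_2)/p_2.
At the given prices: x_1* = 7·8.6/1.25 = 48.16, and x_2* = 21.6047.
Expenditure on x_1: 1.25·48.16 = 60.2; share = 0.2447.

share on x_1 = 0.2447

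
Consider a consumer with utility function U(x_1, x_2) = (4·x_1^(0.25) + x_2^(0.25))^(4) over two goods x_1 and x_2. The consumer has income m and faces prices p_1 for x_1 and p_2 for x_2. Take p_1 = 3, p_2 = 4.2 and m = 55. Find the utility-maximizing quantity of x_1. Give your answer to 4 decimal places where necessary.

x_1* = 16.0709

MRS = MU_x_1/MU_x_2 = 4·(x_2/x_1)^(0.75). Set equal to p_1/p_2.
Hence x_2/x_1 = ((1/4)·p_1/p_2)^(1/(0.75)), i.e. raised to the 4/3 power.
With the ratio pinned down, the budget gives x_1* = m/(p_1 + p_2·(x_2/x_1)) and x_2* = (x_2/x_1)·x_1*.
Numerically x_2/x_1 = 0.100558, so x_1* = 55/(3 + 4.2·0.100558) = 16.0709.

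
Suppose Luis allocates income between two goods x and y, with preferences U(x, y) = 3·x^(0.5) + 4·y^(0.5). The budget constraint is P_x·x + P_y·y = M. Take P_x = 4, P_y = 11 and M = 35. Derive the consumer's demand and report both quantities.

x* = 5.3144, y* = 1.2493

MRS = MU_x/MU_y = (3/4)·(y/x)^(0.5). Set equal to P_x/P_y.
Solve for the ratio: y/x = [(4/3)·P_x/P_y]^(2).
With the ratio pinned down, the budget gives x* = M/(P_x + P_y·(y/x)) and y* = (y/x)·x*.
Numerically y/x = 0.235078, so x* = 35/(4 + 11·0.235078) = 5.3144 and y* = 0.235078·5.3144 = 1.2493.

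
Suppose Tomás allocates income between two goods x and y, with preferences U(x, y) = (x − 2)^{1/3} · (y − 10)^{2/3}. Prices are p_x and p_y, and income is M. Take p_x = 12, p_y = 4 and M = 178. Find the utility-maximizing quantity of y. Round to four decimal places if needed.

Let x' = x−2, y' = y−10. MRS = (1/2)·y'/x' = p_x/p_y.
Substituting into the budget: x* = 2 + 1/3·(M − 2·p_x − 10·p_y)/p_x, and y* = 10 + 2/3·(…)/p_y.
Discretionary income = 178 − 2·12 − 10·4 = 114; y* = 10 + 2/3·114/4 = 29.

y* = 29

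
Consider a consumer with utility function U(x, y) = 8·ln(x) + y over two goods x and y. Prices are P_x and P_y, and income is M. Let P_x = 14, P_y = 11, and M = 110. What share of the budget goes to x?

share on x = 0.8

MU_x = 8/x, MU_y = 1. Tangency: 8/x = P_x/P_y.
So x*(P_x,P_y) = 8·P_y/P_x, independent of income; and y* = (M − 8·P_y)/P_y.
At the given prices: x* = 8·11/14 = 6.2857, and y* = 2.
Expenditure on x: 14·6.2857 = 88; share = 0.8.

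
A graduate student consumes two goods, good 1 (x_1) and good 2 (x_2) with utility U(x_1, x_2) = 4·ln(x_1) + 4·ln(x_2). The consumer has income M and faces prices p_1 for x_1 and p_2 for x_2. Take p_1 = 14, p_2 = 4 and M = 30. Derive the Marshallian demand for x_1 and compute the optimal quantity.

MU_x_1/MU_x_2 = (4·x_2)/(4·x_1); tangency sets this equal to p_1/p_2.
So 4·p_2·x_2 = 4·p_1·x_1; combined with the budget, a share 0.5 of income goes to x_1.
Demand: x_1*(p_1,p_2,M) = 0.5·M/p_1 and x_2* = 0.5·M/p_2.
At p_1=14, p_2=4, M=30: x_1* = 0.5·30/14 = 1.0714.

x_1* = 1.0714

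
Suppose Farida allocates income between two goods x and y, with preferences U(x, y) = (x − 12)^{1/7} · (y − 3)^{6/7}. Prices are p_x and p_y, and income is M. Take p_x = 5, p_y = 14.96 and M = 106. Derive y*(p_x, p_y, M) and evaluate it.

y* = 3.0642

After buying the subsistence bundle (12, 3), a share 1/7 of the remaining income goes to x: x* = 12 + 1/7·(M − 12p_x − 3p_y)/p_x.
Discretionary income = 106 − 12·5 − 3·14.96 = 1.12; y* = 3 + 6/7·1.12/14.96 = 3.0642.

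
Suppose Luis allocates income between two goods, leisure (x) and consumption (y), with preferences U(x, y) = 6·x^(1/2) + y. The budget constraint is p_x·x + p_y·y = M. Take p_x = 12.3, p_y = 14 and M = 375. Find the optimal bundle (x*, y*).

x* = 11.6597, y* = 16.5418

MU_x = 3/√x, MU_y = 1. Tangency: 3/√x = p_x/p_y.
Thus x* = (3·p_y/p_x)² — independent of M — with the rest of income spent on y.
Plugging in: x* = (3·14/12.3)² = 11.6597, y* = 16.5418.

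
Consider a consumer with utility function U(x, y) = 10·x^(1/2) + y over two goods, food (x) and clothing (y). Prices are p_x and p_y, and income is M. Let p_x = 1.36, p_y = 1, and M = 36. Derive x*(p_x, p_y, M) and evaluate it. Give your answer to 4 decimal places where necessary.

Utility is quasi-linear in y; the FOC for x is 5/√x = p_x/p_y.
Solve: √x = 5·p_y/p_x, so x*(p_x,p_y) = (5·p_y/p_x)², and y* = (M − p_x·x*)/p_y.
Plugging in: x* = (5·1/1.36)² = 13.5164.

x* = 13.5164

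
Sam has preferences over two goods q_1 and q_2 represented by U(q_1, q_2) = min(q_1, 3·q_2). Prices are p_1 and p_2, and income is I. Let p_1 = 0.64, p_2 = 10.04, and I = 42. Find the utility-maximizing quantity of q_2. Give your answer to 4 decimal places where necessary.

With perfect complements, no substitution: consume in ratio q_1:q_2 = 3:1.
Budget: p_1·q_1 + p_2·(1/3)·q_1 = I, so (3·p_1 + p_2)·q_1 = 3·I.
Demand: q_1*(p_1,p_2,I) = 3·I/(3·p_1 + p_2), q_2* = I/(3·p_1 + p_2).
Here 3·0.64 + 10.04 = 11.96, giving q_2* = 3.5117.

q_2* = 3.5117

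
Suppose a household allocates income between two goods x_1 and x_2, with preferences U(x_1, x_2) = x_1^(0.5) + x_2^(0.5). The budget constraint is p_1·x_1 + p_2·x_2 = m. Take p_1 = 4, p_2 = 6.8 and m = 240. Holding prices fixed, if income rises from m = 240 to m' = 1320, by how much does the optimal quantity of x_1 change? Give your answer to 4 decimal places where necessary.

Δx_1* = 170

MRS = MU_x_1/MU_x_2 = (x_2/x_1)^(0.5). Set equal to p_1/p_2.
Solve for the ratio: x_2/x_1 = [p_1/p_2]^(2).
With the ratio pinned down, the budget gives x_1* = m/(p_1 + p_2·(x_2/x_1)) and x_2* = (x_2/x_1)·x_1*.
Numerically x_2/x_1 = 0.346021, so x_1* = 240/(4 + 6.8·0.346021) = 37.7778.
At m' = 1320: x_1* = 207.7778. Change: 207.7778 − 37.7778 = 170.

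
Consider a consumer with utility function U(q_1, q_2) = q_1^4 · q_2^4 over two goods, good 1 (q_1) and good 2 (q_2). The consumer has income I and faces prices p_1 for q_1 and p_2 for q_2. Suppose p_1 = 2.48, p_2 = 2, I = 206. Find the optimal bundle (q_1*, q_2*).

q_1* = 41.5323, q_2* = 51.5

Demand: q_1*(p_1,p_2,I) = 0.5·I/p_1 and q_2* = 0.5·I/p_2.
At p_1=2.48, p_2=2, I=206: q_1* = 0.5·206/2.48 = 41.5323, q_2* = 51.5.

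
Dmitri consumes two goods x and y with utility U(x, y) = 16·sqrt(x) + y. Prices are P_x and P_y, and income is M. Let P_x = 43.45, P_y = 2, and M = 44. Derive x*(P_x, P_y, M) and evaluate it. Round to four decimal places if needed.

x* = 0.1356

Set MRS = P_x/P_y: 8·x^(−1/2) = P_x/P_y.
Solve: √x = 8·P_y/P_x, so x*(P_x,P_y) = (8·P_y/P_x)², and y* = (M − P_x·x*)/P_y.
Plugging in: x* = (8·2/43.45)² = 0.1356.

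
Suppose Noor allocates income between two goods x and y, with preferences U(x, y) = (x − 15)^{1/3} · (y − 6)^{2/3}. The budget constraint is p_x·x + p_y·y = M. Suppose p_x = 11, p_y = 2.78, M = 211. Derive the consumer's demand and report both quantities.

x* = 15.8885, y* = 13.0312

Let x' = x−15, y' = y−6. MRS = (1/2)·y'/x' = p_x/p_y.
After buying the subsistence bundle (15, 6), a share 1/3 of the remaining income goes to x: x* = 15 + 1/3·(M − 15p_x − 6p_y)/p_x.
Discretionary income = 211 − 15·11 − 6·2.78 = 29.32; x* = 15 + 1/3·29.32/11 = 15.8885; y* = 6 + 2/3·29.32/2.78 = 13.0312.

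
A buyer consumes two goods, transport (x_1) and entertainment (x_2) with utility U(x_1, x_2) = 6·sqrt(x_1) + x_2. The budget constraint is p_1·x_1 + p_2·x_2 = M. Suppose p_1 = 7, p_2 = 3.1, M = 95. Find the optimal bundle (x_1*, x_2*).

x_1* = 1.7651, x_2* = 26.6594

MU_x_1 = 3/√x_1, MU_x_2 = 1. Tangency: 3/√x_1 = p_1/p_2.
Thus x_1* = (3·p_2/p_1)² — independent of M — with the rest of income spent on x_2.
Plugging in: x_1* = (3·3.1/7)² = 1.7651, x_2* = 26.6594.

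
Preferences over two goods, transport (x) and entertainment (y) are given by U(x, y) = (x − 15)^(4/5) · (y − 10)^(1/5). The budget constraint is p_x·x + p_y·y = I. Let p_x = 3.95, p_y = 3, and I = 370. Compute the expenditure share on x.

This is Cobb-Douglas in (x−15, y−10): tangency gives 0.8·p_y·(y−10) = 0.2·p_x·(x−15).
Substituting into the budget: x* = 15 + 0.8·(I − 15·p_x − 10·p_y)/p_x, and y* = 10 + 0.2·(…)/p_y.
Discretionary income = 370 − 15·3.95 − 10·3 = 280.75; x* = 15 + 0.8·280.75/3.95 = 71.8608; y* = 10 + 0.2·280.75/3 = 28.7167.
Expenditure on x: 3.95·71.8608 = 283.85; share = 0.7672.

share on x = 0.7672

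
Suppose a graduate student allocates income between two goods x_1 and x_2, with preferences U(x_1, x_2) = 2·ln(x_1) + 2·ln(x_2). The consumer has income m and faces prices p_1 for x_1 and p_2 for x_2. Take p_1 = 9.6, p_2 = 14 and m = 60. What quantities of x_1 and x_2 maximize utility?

The MRS is x_2/x_1. Set MRS = p_1/p_2.
So 2·p_2·x_2 = 2·p_1·x_1; combined with the budget, a share 0.5 of income goes to x_1.
Demand: x_1*(p_1,p_2,m) = 0.5·m/p_1 and x_2* = 0.5·m/p_2.
At p_1=9.6, p_2=14, m=60: x_1* = 0.5·60/9.6 = 3.125, x_2* = 2.1429.

x_1* = 3.125, x_2* = 2.1429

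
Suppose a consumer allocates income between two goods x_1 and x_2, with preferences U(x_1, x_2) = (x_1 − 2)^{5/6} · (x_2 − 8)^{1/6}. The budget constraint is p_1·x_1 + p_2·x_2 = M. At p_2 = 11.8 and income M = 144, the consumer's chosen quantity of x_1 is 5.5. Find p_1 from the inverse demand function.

p_1 = 8

Let x_1' = x_1−2, x_2' = x_2−8. MRS = 5·x_2'/x_1' = p_1/p_2.
Substituting into the budget: x_1* = 2 + 5/6·(M − 2·p_1 − 8·p_2)/p_1, and x_2* = 8 + 1/6·(…)/p_2.
Set x_1* = 5.5 in the demand function and solve for p_1: p_1 = 8.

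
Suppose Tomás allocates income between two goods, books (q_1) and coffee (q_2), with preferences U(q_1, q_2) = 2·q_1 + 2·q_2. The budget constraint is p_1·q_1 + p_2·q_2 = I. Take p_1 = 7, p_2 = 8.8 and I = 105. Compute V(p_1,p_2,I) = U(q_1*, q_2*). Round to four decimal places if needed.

Perfect substitutes: compare marginal utility per dollar. 2/p_1 vs 2/p_2 → 0.2857 vs 0.2273.
q_1 gives more utility per dollar, so spend all income on q_1: q_1* = I/p_1, q_2* = 0.
Numerically: q_1* = 15, q_2* = 0.
Utility at the optimum: U(15, 0) = 30.

V = 30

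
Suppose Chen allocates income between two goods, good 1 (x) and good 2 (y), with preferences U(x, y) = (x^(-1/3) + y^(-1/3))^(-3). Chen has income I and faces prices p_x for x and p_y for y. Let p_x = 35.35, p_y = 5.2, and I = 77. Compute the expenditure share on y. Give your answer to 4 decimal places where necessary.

MRS = MU_x/MU_y = (y/x)^(4/3). Set equal to p_x/p_y.
Hence y/x = (p_x/p_y)^(1/(4/3)), i.e. raised to the 0.75 power.
With the ratio pinned down, the budget gives x* = I/(p_x + p_y·(y/x)) and y* = (y/x)·x*.
Numerically y/x = 4.210072, so x* = 77/(35.35 + 5.2·4.210072) = 1.3452 and y* = 4.210072·1.3452 = 5.6632.
Expenditure on y: 5.2·5.6632 = 29.4487; share = 0.3825.

share on y = 0.3825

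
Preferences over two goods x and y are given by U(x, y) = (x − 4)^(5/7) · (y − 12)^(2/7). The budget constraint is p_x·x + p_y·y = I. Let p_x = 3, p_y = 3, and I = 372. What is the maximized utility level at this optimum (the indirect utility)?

Let x' = x−4, y' = y−12. MRS = (5/2)·y'/x' = p_x/p_y.
After buying the subsistence bundle (4, 12), a share 5/7 of the remaining income goes to x: x* = 4 + 5/7·(I − 4p_x − 12p_y)/p_x.
Discretionary income = 372 − 4·3 − 12·3 = 324; x* = 4 + 5/7·324/3 = 81.1429; y* = 12 + 2/7·324/3 = 42.8571.
Utility at the optimum: U(81.1429, 42.8571) = 59.3743.

V = 59.3743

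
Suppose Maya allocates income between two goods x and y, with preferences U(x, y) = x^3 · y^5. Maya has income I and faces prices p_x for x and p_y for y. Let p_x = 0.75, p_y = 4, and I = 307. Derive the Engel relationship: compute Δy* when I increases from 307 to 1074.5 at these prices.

MU_x/MU_y = (3·y)/(5·x); tangency sets this equal to p_x/p_y.
Rearranging, p_y·y = (5/3)·p_x·x. Substituting into the budget gives p_x·x·(1 + (5/3)) = I.
Demand: x*(p_x,p_y,I) = 0.375·I/p_x and y* = 0.625·I/p_y.
At p_x=0.75, p_y=4, I=307: y* = 0.625·307/4 = 47.9688.
At I' = 1074.5: y* = 167.8906. Change: 167.8906 − 47.9688 = 119.9219.

Δy* = 119.9219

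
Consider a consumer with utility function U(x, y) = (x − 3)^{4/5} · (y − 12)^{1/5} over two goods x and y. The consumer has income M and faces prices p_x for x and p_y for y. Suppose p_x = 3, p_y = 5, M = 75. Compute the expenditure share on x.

share on x = 0.184

This is Cobb-Douglas in (x−3, y−12): tangency gives 0.8·p_y·(y−12) = 0.2·p_x·(x−3).
Substituting into the budget: x* = 3 + 0.8·(M − 3·p_x − 12·p_y)/p_x, and y* = 12 + 0.2·(…)/p_y.
Discretionary income = 75 − 3·3 − 12·5 = 6; x* = 3 + 0.8·6/3 = 4.6; y* = 12 + 0.2·6/5 = 12.24.
Expenditure on x: 3·4.6 = 13.8; share = 0.184.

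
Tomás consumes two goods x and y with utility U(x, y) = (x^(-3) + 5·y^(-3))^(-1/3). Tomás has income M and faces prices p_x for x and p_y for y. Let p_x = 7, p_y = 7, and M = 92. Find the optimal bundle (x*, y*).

From the CES first-order condition, (1/5)·(y/x)^(4) = p_x/p_y.
Solve for the ratio: y/x = [5·p_x/p_y]^(0.25).
Substitute y = (y/x)·x into the budget: x* = M/(p_x + p_y·(y/x)).
Numerically y/x = 1.495349, so x* = 92/(7 + 7·1.495349) = 5.2669 and y* = 1.495349·5.2669 = 7.8759.

x* = 5.2669, y* = 7.8759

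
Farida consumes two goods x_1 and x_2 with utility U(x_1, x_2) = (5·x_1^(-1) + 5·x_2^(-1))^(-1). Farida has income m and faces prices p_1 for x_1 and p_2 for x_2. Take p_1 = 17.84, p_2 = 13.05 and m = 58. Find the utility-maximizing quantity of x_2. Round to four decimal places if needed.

x_2* = 2.0489

Substitute x_2 = (x_2/x_1)·x_1 into the budget: x_1* = m/(p_1 + p_2·(x_2/x_1)).
Numerically x_2/x_1 = 1.169209, so x_1* = 58/(17.84 + 13.05·1.169209) = 1.7524 and x_2* = 1.169209·1.7524 = 2.0489.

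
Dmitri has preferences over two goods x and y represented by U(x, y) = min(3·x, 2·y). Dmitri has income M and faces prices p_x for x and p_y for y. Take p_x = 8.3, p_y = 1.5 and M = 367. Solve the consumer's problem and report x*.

x* = 34.7867

With perfect complements, no substitution: consume in ratio x:y = 2:3.
Budget: p_x·x + p_y·(3/2)·x = M, so (2·p_x + 3·p_y)·x = 2·M.
Demand: x*(p_x,p_y,M) = 2·M/(2·p_x + 3·p_y), y* = 3·M/(2·p_x + 3·p_y).
Here 2·8.3 + 3·1.5 = 21.1, giving x* = 34.7867.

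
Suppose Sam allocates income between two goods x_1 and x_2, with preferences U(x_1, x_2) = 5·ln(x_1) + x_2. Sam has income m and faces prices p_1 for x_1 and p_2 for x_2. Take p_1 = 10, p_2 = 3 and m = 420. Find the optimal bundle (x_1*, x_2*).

Set MRS = p_1/p_2: (5/x_1)/1 = p_1/p_2.
So x_1*(p_1,p_2) = 5·p_2/p_1, independent of income; and x_2* = (m − 5·p_2)/p_2.
At the given prices: x_1* = 5·3/10 = 1.5, and x_2* = 135.

x_1* = 1.5, x_2* = 135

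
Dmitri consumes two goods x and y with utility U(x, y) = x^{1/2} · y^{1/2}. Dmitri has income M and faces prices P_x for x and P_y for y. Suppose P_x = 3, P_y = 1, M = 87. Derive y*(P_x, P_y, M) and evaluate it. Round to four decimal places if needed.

y* = 43.5

MU_x/MU_y = (0.5·y)/(0.5·x); tangency sets this equal to P_x/P_y.
So 0.5·P_y·y = 0.5·P_x·x; combined with the budget, a share 0.5 of income goes to x.
Demand: x*(P_x,P_y,M) = 0.5·M/P_x and y* = 0.5·M/P_y.
At P_x=3, P_y=1, M=87: y* = 0.5·87/1 = 43.5.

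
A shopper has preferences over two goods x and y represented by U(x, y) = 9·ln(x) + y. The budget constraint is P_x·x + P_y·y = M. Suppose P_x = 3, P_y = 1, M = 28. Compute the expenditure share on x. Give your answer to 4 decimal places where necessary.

share on x = 0.3214

Set MRS = P_x/P_y: (9/x)/1 = P_x/P_y.
So x*(P_x,P_y) = 9·P_y/P_x, independent of income; and y* = (M − 9·P_y)/P_y.
At the given prices: x* = 9·1/3 = 3, and y* = 19.
Expenditure on x: 3·3 = 9; share = 0.3214.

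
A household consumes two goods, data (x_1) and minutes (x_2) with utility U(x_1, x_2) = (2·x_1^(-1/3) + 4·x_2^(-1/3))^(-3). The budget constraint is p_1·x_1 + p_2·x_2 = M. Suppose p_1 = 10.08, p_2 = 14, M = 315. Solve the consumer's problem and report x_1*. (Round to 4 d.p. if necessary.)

x_1* = 11.059

MRS = MU_x_1/MU_x_2 = (1/2)·(x_2/x_1)^(4/3). Set equal to p_1/p_2.
Hence x_2/x_1 = (2·p_1/p_2)^(1/(4/3)), i.e. raised to the 0.75 power.
With the ratio pinned down, the budget gives x_1* = M/(p_1 + p_2·(x_2/x_1)) and x_2* = (x_2/x_1)·x_1*.
Numerically x_2/x_1 = 1.314534, so x_1* = 315/(10.08 + 14·1.314534) = 11.059.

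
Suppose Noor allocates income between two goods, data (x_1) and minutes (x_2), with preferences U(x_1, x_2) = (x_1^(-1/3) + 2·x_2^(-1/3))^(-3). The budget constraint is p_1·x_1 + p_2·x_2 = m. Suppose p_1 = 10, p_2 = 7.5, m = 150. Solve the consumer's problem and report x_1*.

MRS = MU_x_1/MU_x_2 = (1/2)·(x_2/x_1)^(4/3). Set equal to p_1/p_2.
Solve for the ratio: x_2/x_1 = [2·p_1/p_2]^(0.75).
With the ratio pinned down, the budget gives x_1* = m/(p_1 + p_2·(x_2/x_1)) and x_2* = (x_2/x_1)·x_1*.
Numerically x_2/x_1 = 2.086779, so x_1* = 150/(10 + 7.5·2.086779) = 5.8478.

x_1* = 5.8478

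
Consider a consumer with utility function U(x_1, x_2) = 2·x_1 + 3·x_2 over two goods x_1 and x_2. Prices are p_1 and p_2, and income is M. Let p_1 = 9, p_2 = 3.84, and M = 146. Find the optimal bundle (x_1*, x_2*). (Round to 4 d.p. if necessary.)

Perfect substitutes: compare marginal utility per dollar. 2/p_1 vs 3/p_2 → 0.2222 vs 0.7812.
x_2 gives more utility per dollar, so spend all income on x_2: x_2* = M/p_2, x_1* = 0.
Numerically: x_1* = 0, x_2* = 38.0208.

x_1* = 0, x_2* = 38.0208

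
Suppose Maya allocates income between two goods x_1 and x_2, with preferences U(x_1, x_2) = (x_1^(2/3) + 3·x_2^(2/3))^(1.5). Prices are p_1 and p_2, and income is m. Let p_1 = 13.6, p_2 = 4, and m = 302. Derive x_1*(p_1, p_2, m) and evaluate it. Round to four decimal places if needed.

From the CES first-order condition, (1/3)·(x_2/x_1)^(1/3) = p_1/p_2.
Hence x_2/x_1 = (3·p_1/p_2)^(1/(1/3)), i.e. raised to the 3 power.
With the ratio pinned down, the budget gives x_1* = m/(p_1 + p_2·(x_2/x_1)) and x_2* = (x_2/x_1)·x_1*.
Numerically x_2/x_1 = 1061.208, so x_1* = 302/(13.6 + 4·1061.208) = 0.0709.

x_1* = 0.0709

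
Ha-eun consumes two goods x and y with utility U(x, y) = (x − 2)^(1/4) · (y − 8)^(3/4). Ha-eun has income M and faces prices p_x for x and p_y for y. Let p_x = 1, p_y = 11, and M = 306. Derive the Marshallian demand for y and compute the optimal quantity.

y* = 22.7273

This is Cobb-Douglas in (x−2, y−8): tangency gives 0.25·p_y·(y−8) = 0.75·p_x·(x−2).
After buying the subsistence bundle (2, 8), a share 0.25 of the remaining income goes to x: x* = 2 + 0.25·(M − 2p_x − 8p_y)/p_x.
Discretionary income = 306 − 2·1 − 8·11 = 216; y* = 8 + 0.75·216/11 = 22.7273.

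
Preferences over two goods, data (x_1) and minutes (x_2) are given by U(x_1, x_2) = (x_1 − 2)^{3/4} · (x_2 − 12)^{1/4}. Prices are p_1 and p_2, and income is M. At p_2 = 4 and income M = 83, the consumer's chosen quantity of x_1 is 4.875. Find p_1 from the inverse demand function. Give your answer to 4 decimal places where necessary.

p_1 = 6

This is Cobb-Douglas in (x_1−2, x_2−12): tangency gives 0.75·p_2·(x_2−12) = 0.25·p_1·(x_1−2).
Substituting into the budget: x_1* = 2 + 0.75·(M − 2·p_1 − 12·p_2)/p_1, and x_2* = 12 + 0.25·(…)/p_2.
Set x_1* = 4.875 in the demand function and solve for p_1: p_1 = 6.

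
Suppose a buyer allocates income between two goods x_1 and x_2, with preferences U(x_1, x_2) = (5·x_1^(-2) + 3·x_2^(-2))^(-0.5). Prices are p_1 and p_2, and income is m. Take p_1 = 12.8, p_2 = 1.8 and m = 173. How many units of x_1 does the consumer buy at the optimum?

x_1* = 11.0055

MU_x_1 ∝ 5·x_1^(-3), MU_x_2 ∝ 3·x_2^(-3), so MRS = (5/3)·(x_2/x_1)^(3) = p_1/p_2.
Hence x_2/x_1 = ((3/5)·p_1/p_2)^(1/(3)), i.e. raised to the 1/3 power.
With the ratio pinned down, the budget gives x_1* = m/(p_1 + p_2·(x_2/x_1)) and x_2* = (x_2/x_1)·x_1*.
Numerically x_2/x_1 = 1.621921, so x_1* = 173/(12.8 + 1.8·1.621921) = 11.0055.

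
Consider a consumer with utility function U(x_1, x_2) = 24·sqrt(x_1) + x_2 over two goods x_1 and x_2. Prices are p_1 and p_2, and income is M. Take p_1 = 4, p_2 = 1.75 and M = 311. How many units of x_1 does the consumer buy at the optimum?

x_1* = 27.5625

Utility is quasi-linear in x_2; the FOC for x_1 is 12/√x_1 = p_1/p_2.
Thus x_1* = (12·p_2/p_1)² — independent of M — with the rest of income spent on x_2.
Plugging in: x_1* = (12·1.75/4)² = 27.5625.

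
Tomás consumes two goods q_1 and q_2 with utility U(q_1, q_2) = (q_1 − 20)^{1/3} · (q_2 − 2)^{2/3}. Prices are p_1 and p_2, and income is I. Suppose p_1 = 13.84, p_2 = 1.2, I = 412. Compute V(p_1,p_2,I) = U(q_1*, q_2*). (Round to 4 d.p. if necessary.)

MRS = (1/2)·(q_2−2)/(q_1−20). Tangency with p_1/p_2 gives q_2−2 = 2·(p_1/p_2)·(q_1−20).
After buying the subsistence bundle (20, 2), a share 1/3 of the remaining income goes to q_1: q_1* = 20 + 1/3·(I − 20p_1 − 2p_2)/p_1.
Discretionary income = 412 − 20·13.84 − 2·1.2 = 132.8; q_1* = 20 + 1/3·132.8/13.84 = 23.1985; q_2* = 2 + 2/3·132.8/1.2 = 75.7778.
Utility at the optimum: U(23.1985, 75.7778) = 25.9177.

V = 25.9177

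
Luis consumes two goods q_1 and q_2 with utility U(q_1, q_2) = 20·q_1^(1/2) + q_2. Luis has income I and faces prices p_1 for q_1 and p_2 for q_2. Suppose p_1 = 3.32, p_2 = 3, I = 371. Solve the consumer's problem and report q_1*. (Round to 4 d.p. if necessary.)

Set MRS = p_1/p_2: 10·q_1^(−1/2) = p_1/p_2.
Thus q_1* = (10·p_2/p_1)² — independent of I — with the rest of income spent on q_2.
Plugging in: q_1* = (10·3/3.32)² = 81.6519.

q_1* = 81.6519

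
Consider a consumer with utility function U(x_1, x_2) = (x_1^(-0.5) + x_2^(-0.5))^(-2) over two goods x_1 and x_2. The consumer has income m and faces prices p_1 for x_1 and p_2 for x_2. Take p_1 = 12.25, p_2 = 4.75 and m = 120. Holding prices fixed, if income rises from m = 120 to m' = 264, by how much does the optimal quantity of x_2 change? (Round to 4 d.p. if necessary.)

From the CES first-order condition, (x_2/x_1)^(1.5) = p_1/p_2.
Hence x_2/x_1 = (p_1/p_2)^(1/(1.5)), i.e. raised to the 2/3 power.
With the ratio pinned down, the budget gives x_1* = m/(p_1 + p_2·(x_2/x_1)) and x_2* = (x_2/x_1)·x_1*.
Numerically x_2/x_1 = 1.880594, so x_1* = 120/(12.25 + 4.75·1.880594) = 5.665 and x_2* = 1.880594·5.665 = 10.6535.
At m' = 264: x_2* = 23.4377. Change: 23.4377 − 10.6535 = 12.7842.

Δx_2* = 12.7842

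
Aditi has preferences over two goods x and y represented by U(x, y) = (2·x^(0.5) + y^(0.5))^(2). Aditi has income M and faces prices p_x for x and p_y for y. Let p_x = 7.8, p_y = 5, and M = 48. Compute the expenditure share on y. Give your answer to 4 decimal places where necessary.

share on y = 0.2806

From the CES first-order condition, 2·(y/x)^(0.5) = p_x/p_y.
Solve for the ratio: y/x = [(1/2)·p_x/p_y]^(2).
With the ratio pinned down, the budget gives x* = M/(p_x + p_y·(y/x)) and y* = (y/x)·x*.
Numerically y/x = 0.6084, so x* = 48/(7.8 + 5·0.6084) = 4.4272 and y* = 0.6084·4.4272 = 2.6935.
Expenditure on y: 5·2.6935 = 13.4676; share = 0.2806.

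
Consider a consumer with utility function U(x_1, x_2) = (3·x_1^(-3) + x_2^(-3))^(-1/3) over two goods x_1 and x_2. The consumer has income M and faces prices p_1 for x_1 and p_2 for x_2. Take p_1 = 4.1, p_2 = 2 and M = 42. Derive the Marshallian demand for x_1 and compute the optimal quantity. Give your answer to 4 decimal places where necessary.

x_1* = 7.0965

MU_x_1 ∝ 3·x_1^(-4), MU_x_2 ∝ x_2^(-4), so MRS = 3·(x_2/x_1)^(4) = p_1/p_2.
Hence x_2/x_1 = ((1/3)·p_1/p_2)^(1/(4)), i.e. raised to the 0.25 power.
Substitute x_2 = (x_2/x_1)·x_1 into the budget: x_1* = M/(p_1 + p_2·(x_2/x_1)).
Numerically x_2/x_1 = 0.909197, so x_1* = 42/(4.1 + 2·0.909197) = 7.0965.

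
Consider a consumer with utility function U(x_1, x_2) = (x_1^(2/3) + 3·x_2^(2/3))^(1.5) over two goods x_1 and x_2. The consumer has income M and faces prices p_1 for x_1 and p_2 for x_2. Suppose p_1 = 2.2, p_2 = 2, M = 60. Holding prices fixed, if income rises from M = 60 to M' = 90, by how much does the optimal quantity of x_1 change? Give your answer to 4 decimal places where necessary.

Δx_1* = 0.405

MRS = MU_x_1/MU_x_2 = (1/3)·(x_2/x_1)^(1/3). Set equal to p_1/p_2.
Hence x_2/x_1 = (3·p_1/p_2)^(1/(1/3)), i.e. raised to the 3 power.
Substitute x_2 = (x_2/x_1)·x_1 into the budget: x_1* = M/(p_1 + p_2·(x_2/x_1)).
Numerically x_2/x_1 = 35.937, so x_1* = 60/(2.2 + 2·35.937) = 0.81.
At M' = 90: x_1* = 1.215. Change: 1.215 − 0.81 = 0.405.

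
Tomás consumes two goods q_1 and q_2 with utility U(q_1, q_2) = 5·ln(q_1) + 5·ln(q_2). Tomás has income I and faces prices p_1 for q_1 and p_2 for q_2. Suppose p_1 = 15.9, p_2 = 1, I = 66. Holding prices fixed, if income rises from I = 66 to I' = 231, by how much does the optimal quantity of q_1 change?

Δq_1* = 5.1887

Tangency: MRS = q_2/q_1 = p_1/p_2.
Rearranging, p_2·q_2 = p_1·q_1. Substituting into the budget gives p_1·q_1·(1 + 1) = I.
Demand: q_1*(p_1,p_2,I) = 0.5·I/p_1 and q_2* = 0.5·I/p_2.
At p_1=15.9, p_2=1, I=66: q_1* = 0.5·66/15.9 = 2.0755.
At I' = 231: q_1* = 7.2642. Change: 7.2642 − 2.0755 = 5.1887.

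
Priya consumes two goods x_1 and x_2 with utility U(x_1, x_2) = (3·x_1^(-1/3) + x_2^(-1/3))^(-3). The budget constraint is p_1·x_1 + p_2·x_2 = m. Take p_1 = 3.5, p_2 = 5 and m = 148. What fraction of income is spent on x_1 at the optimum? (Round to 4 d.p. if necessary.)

Substitute x_2 = (x_2/x_1)·x_1 into the budget: x_1* = m/(p_1 + p_2·(x_2/x_1)).
Numerically x_2/x_1 = 0.335724, so x_1* = 148/(3.5 + 5·0.335724) = 28.579 and x_2* = 0.335724·28.579 = 9.5947.
Expenditure on x_1: 3.5·28.579 = 100.0266; share = 0.6759.

share on x_1 = 0.6759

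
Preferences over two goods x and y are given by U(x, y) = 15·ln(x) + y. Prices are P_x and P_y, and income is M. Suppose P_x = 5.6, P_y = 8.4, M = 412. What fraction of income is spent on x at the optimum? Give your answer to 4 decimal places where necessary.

share on x = 0.3058

Set MRS = P_x/P_y: (15/x)/1 = P_x/P_y.
So x*(P_x,P_y) = 15·P_y/P_x, independent of income; and y* = (M − 15·P_y)/P_y.
At the given prices: x* = 15·8.4/5.6 = 22.5, and y* = 34.0476.
Expenditure on x: 5.6·22.5 = 126; share = 0.3058.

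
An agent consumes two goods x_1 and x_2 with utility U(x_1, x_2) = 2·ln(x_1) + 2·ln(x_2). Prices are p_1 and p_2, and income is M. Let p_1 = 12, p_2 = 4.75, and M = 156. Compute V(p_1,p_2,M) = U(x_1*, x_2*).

V = 9.3407

MU_x_1/MU_x_2 = (2·x_2)/(2·x_1); tangency sets this equal to p_1/p_2.
So 2·p_2·x_2 = 2·p_1·x_1; combined with the budget, a share 0.5 of income goes to x_1.
Demand: x_1*(p_1,p_2,M) = 0.5·M/p_1 and x_2* = 0.5·M/p_2.
At p_1=12, p_2=4.75, M=156: x_1* = 0.5·156/12 = 6.5, x_2* = 16.4211.
Utility at the optimum: U(6.5, 16.4211) = 9.3407.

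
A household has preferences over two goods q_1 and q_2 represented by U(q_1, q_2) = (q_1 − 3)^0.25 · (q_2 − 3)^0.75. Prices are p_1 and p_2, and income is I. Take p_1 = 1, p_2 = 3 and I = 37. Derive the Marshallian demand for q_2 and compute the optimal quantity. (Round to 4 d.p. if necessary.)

q_2* = 9.25

This is Cobb-Douglas in (q_1−3, q_2−3): tangency gives 0.25·p_2·(q_2−3) = 0.75·p_1·(q_1−3).
Substituting into the budget: q_1* = 3 + 0.25·(I − 3·p_1 − 3·p_2)/p_1, and q_2* = 3 + 0.75·(…)/p_2.
Discretionary income = 37 − 3·1 − 3·3 = 25; q_2* = 3 + 0.75·25/3 = 9.25.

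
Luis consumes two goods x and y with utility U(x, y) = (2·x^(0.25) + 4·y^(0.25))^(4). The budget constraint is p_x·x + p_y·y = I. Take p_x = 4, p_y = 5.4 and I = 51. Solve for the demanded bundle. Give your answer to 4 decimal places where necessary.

MU_x ∝ 2·x^(-0.75), MU_y ∝ 4·y^(-0.75), so MRS = (1/2)·(y/x)^(0.75) = p_x/p_y.
Solve for the ratio: y/x = [2·p_x/p_y]^(4/3).
Substitute y = (y/x)·x into the budget: x* = I/(p_x + p_y·(y/x)).
Numerically y/x = 1.688865, so x* = 51/(4 + 5.4·1.688865) = 3.8872 and y* = 1.688865·3.8872 = 6.565.

x* = 3.8872, y* = 6.565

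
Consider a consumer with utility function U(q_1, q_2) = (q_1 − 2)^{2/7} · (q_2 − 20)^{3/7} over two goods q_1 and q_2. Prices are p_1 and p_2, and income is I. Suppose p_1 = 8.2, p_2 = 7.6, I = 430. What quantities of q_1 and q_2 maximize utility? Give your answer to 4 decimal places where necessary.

Discretionary income = 430 − 2·8.2 − 20·7.6 = 261.6; q_1* = 2 + 0.4·261.6/8.2 = 14.761; q_2* = 20 + 0.6·261.6/7.6 = 40.6526.

q_1* = 14.761, q_2* = 40.6526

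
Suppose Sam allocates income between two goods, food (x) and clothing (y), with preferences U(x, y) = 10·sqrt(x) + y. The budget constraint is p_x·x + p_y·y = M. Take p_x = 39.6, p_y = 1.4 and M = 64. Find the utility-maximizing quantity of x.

x* = 0.0312

MU_x = 5/√x, MU_y = 1. Tangency: 5/√x = p_x/p_y.
Thus x* = (5·p_y/p_x)² — independent of M — with the rest of income spent on y.
Plugging in: x* = (5·1.4/39.6)² = 0.0312.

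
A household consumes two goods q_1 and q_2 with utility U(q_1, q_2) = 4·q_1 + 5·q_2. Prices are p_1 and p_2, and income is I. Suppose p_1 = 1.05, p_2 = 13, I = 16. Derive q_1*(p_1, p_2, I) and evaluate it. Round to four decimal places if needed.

q_1* = 15.2381

Perfect substitutes: compare marginal utility per dollar. 4/p_1 vs 5/p_2 → 3.8095 vs 0.3846.
q_1 gives more utility per dollar, so spend all income on q_1: q_1* = I/p_1, q_2* = 0.
Numerically: q_1* = 15.2381, q_2* = 0.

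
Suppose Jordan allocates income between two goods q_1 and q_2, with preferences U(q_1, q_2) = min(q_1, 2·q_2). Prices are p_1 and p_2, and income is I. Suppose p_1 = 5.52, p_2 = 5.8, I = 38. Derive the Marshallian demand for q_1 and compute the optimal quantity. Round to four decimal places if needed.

With perfect complements, no substitution: consume in ratio q_1:q_2 = 2:1.
Budget: p_1·q_1 + p_2·(1/2)·q_1 = I, so (2·p_1 + p_2)·q_1 = 2·I.
Demand: q_1*(p_1,p_2,I) = 2·I/(2·p_1 + p_2), q_2* = I/(2·p_1 + p_2).
Here 2·5.52 + 5.8 = 16.84, giving q_1* = 4.5131.

q_1* = 4.5131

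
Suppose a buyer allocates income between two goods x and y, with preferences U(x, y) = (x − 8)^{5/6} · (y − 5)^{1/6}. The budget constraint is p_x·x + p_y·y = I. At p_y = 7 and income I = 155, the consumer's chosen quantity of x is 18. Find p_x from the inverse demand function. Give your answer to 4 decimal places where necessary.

p_x = 6

MRS = 5·(y−5)/(x−8). Tangency with p_x/p_y gives y−5 = (1/5)·(p_x/p_y)·(x−8).
Substituting into the budget: x* = 8 + 5/6·(I − 8·p_x − 5·p_y)/p_x, and y* = 5 + 1/6·(…)/p_y.
Set x* = 18 in the demand function and solve for p_x: p_x = 6.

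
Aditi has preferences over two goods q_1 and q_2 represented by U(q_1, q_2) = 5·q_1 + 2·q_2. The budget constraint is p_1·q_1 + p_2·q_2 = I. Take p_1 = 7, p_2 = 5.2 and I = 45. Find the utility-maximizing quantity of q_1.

q_1* = 6.4286

Linear utility — the consumer picks whichever good has higher MU/price: 5/7 = 0.7143 vs 2/5.2 = 0.3846.
q_1 gives more utility per dollar, so spend all income on q_1: q_1* = I/p_1, q_2* = 0.
Numerically: q_1* = 6.4286, q_2* = 0.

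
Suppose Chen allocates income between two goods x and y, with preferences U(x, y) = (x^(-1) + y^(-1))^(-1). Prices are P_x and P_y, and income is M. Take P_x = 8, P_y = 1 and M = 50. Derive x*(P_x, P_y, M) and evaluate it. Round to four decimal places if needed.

x* = 4.6175

MU_x ∝ x^(-2), MU_y ∝ y^(-2), so MRS = (y/x)^(2) = P_x/P_y.
Hence y/x = (P_x/P_y)^(1/(2)), i.e. raised to the 0.5 power.
With the ratio pinned down, the budget gives x* = M/(P_x + P_y·(y/x)) and y* = (y/x)·x*.
Numerically y/x = 2.828427, so x* = 50/(8 + 1·2.828427) = 4.6175.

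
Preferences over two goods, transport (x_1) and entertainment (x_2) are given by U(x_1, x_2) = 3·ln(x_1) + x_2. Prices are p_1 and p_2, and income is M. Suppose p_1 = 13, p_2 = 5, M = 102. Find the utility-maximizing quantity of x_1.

Set MRS = p_1/p_2: (3/x_1)/1 = p_1/p_2.
So x_1*(p_1,p_2) = 3·p_2/p_1, independent of income; and x_2* = (M − 3·p_2)/p_2.
At the given prices: x_1* = 3·5/13 = 1.1538.

x_1* = 1.1538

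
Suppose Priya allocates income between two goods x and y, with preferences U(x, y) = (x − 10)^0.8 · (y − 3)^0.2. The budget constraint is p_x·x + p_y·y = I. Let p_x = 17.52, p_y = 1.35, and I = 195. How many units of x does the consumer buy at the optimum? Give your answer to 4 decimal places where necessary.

x* = 10.7192

MRS = 4·(y−3)/(x−10). Tangency with p_x/p_y gives y−3 = (1/4)·(p_x/p_y)·(x−10).
After buying the subsistence bundle (10, 3), a share 0.8 of the remaining income goes to x: x* = 10 + 0.8·(I − 10p_x − 3p_y)/p_x.
Discretionary income = 195 − 10·17.52 − 3·1.35 = 15.75; x* = 10 + 0.8·15.75/17.52 = 10.7192.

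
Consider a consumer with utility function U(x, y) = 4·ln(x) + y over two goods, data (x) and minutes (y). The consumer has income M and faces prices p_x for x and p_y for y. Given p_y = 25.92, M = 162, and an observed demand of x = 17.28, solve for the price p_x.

Set MRS = p_x/p_y: (4/x)/1 = p_x/p_y.
So x*(p_x,p_y) = 4·p_y/p_x, independent of income; and y* = (M − 4·p_y)/p_y.
Set x* = 17.28 in the demand function and solve for p_x: p_x = 6.

p_x = 6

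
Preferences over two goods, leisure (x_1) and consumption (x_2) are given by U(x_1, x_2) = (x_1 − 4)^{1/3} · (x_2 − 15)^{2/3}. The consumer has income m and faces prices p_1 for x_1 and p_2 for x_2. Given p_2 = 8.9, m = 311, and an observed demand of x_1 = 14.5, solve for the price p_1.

p_1 = 5

Let x_1' = x_1−4, x_2' = x_2−15. MRS = (1/2)·x_2'/x_1' = p_1/p_2.
After buying the subsistence bundle (4, 15), a share 1/3 of the remaining income goes to x_1: x_1* = 4 + 1/3·(m − 4p_1 − 15p_2)/p_1.
Set x_1* = 14.5 in the demand function and solve for p_1: p_1 = 5.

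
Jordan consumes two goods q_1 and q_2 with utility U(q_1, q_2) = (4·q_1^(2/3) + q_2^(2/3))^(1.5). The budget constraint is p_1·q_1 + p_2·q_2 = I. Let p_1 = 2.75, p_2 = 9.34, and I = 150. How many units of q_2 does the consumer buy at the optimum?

MRS = MU_q_1/MU_q_2 = 4·(q_2/q_1)^(1/3). Set equal to p_1/p_2.
Hence q_2/q_1 = ((1/4)·p_1/p_2)^(1/(1/3)), i.e. raised to the 3 power.
With the ratio pinned down, the budget gives q_1* = I/(p_1 + p_2·(q_2/q_1)) and q_2* = (q_2/q_1)·q_1*.
Numerically q_2/q_1 = 0.000399, so q_1* = 150/(2.75 + 9.34·0.000399) = 54.4717 and q_2* = 0.000399·54.4717 = 0.0217.

q_2* = 0.0217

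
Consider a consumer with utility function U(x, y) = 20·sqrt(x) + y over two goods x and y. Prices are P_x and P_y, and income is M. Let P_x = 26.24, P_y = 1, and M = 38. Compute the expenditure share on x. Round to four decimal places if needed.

share on x = 0.1003

MU_x = 10/√x, MU_y = 1. Tangency: 10/√x = P_x/P_y.
Solve: √x = 10·P_y/P_x, so x*(P_x,P_y) = (10·P_y/P_x)², and y* = (M − P_x·x*)/P_y.
Plugging in: x* = (10·1/26.24)² = 0.1452, y* = 34.189.
Expenditure on x: 26.24·0.1452 = 3.811; share = 0.1003.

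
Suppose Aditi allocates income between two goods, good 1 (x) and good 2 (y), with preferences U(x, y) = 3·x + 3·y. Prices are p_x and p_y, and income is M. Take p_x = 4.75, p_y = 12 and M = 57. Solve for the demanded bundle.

Linear utility — the consumer picks whichever good has higher MU/price: 3/4.75 = 0.6316 vs 3/12 = 0.25.
x gives more utility per dollar, so spend all income on x: x* = M/p_x, y* = 0.
Numerically: x* = 12, y* = 0.

x* = 12, y* = 0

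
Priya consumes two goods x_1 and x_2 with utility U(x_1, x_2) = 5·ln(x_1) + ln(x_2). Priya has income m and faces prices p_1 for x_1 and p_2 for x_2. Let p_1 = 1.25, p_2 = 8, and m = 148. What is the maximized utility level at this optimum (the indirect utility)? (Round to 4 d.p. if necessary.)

MU_x_1/MU_x_2 = (5·x_2)/(x_1); tangency sets this equal to p_1/p_2.
So 5·p_2·x_2 = p_1·x_1; combined with the budget, a share 5/6 of income goes to x_1.
Demand: x_1*(p_1,p_2,m) = 5/6·m/p_1 and x_2* = 1/6·m/p_2.
At p_1=1.25, p_2=8, m=148: x_1* = 5/6·148/1.25 = 98.6667, x_2* = 3.0833.
Utility at the optimum: U(98.6667, 3.0833) = 24.0847.

V = 24.0847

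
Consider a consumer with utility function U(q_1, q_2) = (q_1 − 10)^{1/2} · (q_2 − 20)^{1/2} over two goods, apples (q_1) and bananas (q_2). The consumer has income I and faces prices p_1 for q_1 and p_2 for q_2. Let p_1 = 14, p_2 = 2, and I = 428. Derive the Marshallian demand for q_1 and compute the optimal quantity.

Let q_1' = q_1−10, q_2' = q_2−20. MRS = q_2'/q_1' = p_1/p_2.
Substituting into the budget: q_1* = 10 + 0.5·(I − 10·p_1 − 20·p_2)/p_1, and q_2* = 20 + 0.5·(…)/p_2.
Discretionary income = 428 − 10·14 − 20·2 = 248; q_1* = 10 + 0.5·248/14 = 18.8571.

q_1* = 18.8571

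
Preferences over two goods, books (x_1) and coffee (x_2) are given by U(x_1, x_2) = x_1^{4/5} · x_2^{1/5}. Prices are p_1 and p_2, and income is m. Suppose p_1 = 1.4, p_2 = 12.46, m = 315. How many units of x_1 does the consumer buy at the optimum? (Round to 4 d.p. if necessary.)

MU_x_1/MU_x_2 = (0.8·x_2)/(0.2·x_1); tangency sets this equal to p_1/p_2.
Rearranging, p_2·x_2 = (1/4)·p_1·x_1. Substituting into the budget gives p_1·x_1·(1 + (1/4)) = m.
Demand: x_1*(p_1,p_2,m) = 0.8·m/p_1 and x_2* = 0.2·m/p_2.
At p_1=1.4, p_2=12.46, m=315: x_1* = 0.8·315/1.4 = 180.

x_1* = 180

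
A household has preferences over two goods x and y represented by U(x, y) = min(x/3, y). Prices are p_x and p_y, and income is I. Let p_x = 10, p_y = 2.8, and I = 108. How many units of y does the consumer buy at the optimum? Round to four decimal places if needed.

y* = 3.2927

With perfect complements, no substitution: consume in ratio x:y = 3:1.
Budget: p_x·x + p_y·(1/3)·x = I, so (3·p_x + p_y)·x = 3·I.
Demand: x*(p_x,p_y,I) = 3·I/(3·p_x + p_y), y* = I/(3·p_x + p_y).
Here 3·10 + 2.8 = 32.8, giving y* = 3.2927.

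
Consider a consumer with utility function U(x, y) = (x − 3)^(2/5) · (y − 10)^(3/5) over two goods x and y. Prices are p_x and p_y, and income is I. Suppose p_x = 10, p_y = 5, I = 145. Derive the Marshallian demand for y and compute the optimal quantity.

This is Cobb-Douglas in (x−3, y−10): tangency gives 0.4·p_y·(y−10) = 0.6·p_x·(x−3).
Substituting into the budget: x* = 3 + 0.4·(I − 3·p_x − 10·p_y)/p_x, and y* = 10 + 0.6·(…)/p_y.
Discretionary income = 145 − 3·10 − 10·5 = 65; y* = 10 + 0.6·65/5 = 17.8.

y* = 17.8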